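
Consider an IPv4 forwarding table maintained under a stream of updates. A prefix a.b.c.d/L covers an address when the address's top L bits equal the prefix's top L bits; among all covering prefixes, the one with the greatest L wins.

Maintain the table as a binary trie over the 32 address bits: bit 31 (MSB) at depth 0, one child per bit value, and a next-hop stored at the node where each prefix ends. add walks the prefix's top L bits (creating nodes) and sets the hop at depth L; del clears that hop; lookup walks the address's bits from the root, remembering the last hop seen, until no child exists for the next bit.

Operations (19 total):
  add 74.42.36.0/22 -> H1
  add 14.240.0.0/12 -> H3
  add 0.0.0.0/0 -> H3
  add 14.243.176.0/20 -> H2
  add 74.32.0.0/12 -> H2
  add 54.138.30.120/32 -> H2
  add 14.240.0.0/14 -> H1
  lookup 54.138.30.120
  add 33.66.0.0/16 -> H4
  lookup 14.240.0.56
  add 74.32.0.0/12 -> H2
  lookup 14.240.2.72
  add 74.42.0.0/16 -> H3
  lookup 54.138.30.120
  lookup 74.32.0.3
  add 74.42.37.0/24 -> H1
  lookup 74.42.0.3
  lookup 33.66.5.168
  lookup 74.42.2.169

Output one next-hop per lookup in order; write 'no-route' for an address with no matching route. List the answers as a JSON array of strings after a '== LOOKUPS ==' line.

Process each operation:
  + 74.42.36.0/22 (H1) depth=22
  + 14.240.0.0/12 (H3) depth=12
  + 0.0.0.0/0 (H3) depth=0
  + 14.243.176.0/20 (H2) depth=20
  + 74.32.0.0/12 (H2) depth=12
  + 54.138.30.120/32 (H2) depth=32
  + 14.240.0.0/14 (H1) depth=14
  Q 54.138.30.120: descend 00110110100010100001111001111000 ; hops seen [H3,H2] ; pick H2
  + 33.66.0.0/16 (H4) depth=16
  Q 14.240.0.56: descend 00001110111100 ; hops seen [H3,H3,H1] ; pick H1
  + 74.32.0.0/12 (H2) depth=12
  Q 14.240.2.72: descend 00001110111100 ; hops seen [H3,H3,H1] ; pick H1
  + 74.42.0.0/16 (H3) depth=16
  Q 54.138.30.120: descend 00110110100010100001111001111000 ; hops seen [H3,H2] ; pick H2
  Q 74.32.0.3: descend 010010100010 ; hops seen [H3,H2] ; pick H2
  + 74.42.37.0/24 (H1) depth=24
  Q 74.42.0.3: descend 010010100010101000 ; hops seen [H3,H2,H3] ; pick H3
  Q 33.66.5.168: descend 0010000101000010 ; hops seen [H3,H4] ; pick H4
  Q 74.42.2.169: descend 010010100010101000 ; hops seen [H3,H2,H3] ; pick H3

== LOOKUPS ==
["H2","H1","H1","H2","H2","H3","H4","H3"]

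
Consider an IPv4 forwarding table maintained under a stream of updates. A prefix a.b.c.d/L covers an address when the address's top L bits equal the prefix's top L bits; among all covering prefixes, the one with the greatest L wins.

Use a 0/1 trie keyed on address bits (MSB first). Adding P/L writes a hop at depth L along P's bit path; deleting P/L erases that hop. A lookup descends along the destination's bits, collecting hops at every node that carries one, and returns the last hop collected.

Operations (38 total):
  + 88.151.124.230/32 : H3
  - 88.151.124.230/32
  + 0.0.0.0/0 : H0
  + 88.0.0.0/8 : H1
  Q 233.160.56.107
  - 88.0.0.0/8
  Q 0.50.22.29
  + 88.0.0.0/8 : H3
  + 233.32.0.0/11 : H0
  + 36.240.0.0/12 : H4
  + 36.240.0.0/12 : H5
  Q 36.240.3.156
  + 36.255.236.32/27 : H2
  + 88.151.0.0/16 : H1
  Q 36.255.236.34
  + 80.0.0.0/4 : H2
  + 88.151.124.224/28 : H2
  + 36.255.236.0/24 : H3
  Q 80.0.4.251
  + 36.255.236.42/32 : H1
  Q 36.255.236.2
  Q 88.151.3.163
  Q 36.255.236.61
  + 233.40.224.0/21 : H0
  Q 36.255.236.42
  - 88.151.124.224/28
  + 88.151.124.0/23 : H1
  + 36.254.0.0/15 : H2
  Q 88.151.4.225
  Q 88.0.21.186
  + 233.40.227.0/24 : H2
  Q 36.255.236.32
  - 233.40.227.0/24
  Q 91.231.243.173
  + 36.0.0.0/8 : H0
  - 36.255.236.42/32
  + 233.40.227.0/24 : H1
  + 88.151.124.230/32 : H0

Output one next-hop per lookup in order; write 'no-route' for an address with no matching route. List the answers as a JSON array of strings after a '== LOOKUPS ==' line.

Trace:
  + 88.151.124.230/32 (H3) depth=32
  del 88.151.124.230/32 (clear depth 32)
  + 0.0.0.0/0 (H0) depth=0
  + 88.0.0.0/8 (H1) depth=8
  ? 233.160.56.107  path d0:H0  best=H0
  del 88.0.0.0/8 (clear depth 8)
  ? 0.50.22.29  path d0:H0→d1:-  best=H0
  + 88.0.0.0/8 (H3) depth=8
  + 233.32.0.0/11 (H0) depth=11
  + 36.240.0.0/12 (H4) depth=12
  + 36.240.0.0/12 (H5) depth=12
  ? 36.240.3.156  path d0:H0→d1:-→d2:-→d3:-→d4:-→d5:-→d6:-→d7:-→d8:-→d9:-→d10:-→d11:-→d12:H5  best=H5
  + 36.255.236.32/27 (H2) depth=27
  + 88.151.0.0/16 (H1) depth=16
  ? 36.255.236.34  path d0:H0→d1:-→d2:-→d3:-→d4:-→d5:-→d6:-→d7:-→d8:-→d9:-→d10:-→d11:-→d12:H5→d13:-→d14:-→d15:-→d16:-→d17:-→d18:-→d19:-→d20:-→d21:-→d22:-→d23:-→d24:-→d25:-→d26:-→d27:H2  best=H2
  + 80.0.0.0/4 (H2) depth=4
  + 88.151.124.224/28 (H2) depth=28
  + 36.255.236.0/24 (H3) depth=24
  ? 80.0.4.251  path d0:H0→d1:-→d2:-→d3:-→d4:H2  best=H2
  + 36.255.236.42/32 (H1) depth=32
  ? 36.255.236.2  path d0:H0→d1:-→d2:-→d3:-→d4:-→d5:-→d6:-→d7:-→d8:-→d9:-→d10:-→d11:-→d12:H5→d13:-→d14:-→d15:-→d16:-→d17:-→d18:-→d19:-→d20:-→d21:-→d22:-→d23:-→d24:H3→d25:-→d26:-  best=H3
  ? 88.151.3.163  path d0:H0→d1:-→d2:-→d3:-→d4:H2→d5:-→d6:-→d7:-→d8:H3→d9:-→d10:-→d11:-→d12:-→d13:-→d14:-→d15:-→d16:H1→d17:-  best=H1
  ? 36.255.236.61  path d0:H0→d1:-→d2:-→d3:-→d4:-→d5:-→d6:-→d7:-→d8:-→d9:-→d10:-→d11:-→d12:H5→d13:-→d14:-→d15:-→d16:-→d17:-→d18:-→d19:-→d20:-→d21:-→d22:-→d23:-→d24:H3→d25:-→d26:-→d27:H2  best=H2
  + 233.40.224.0/21 (H0) depth=21
  ? 36.255.236.42  path d0:H0→d1:-→d2:-→d3:-→d4:-→d5:-→d6:-→d7:-→d8:-→d9:-→d10:-→d11:-→d12:H5→d13:-→d14:-→d15:-→d16:-→d17:-→d18:-→d19:-→d20:-→d21:-→d22:-→d23:-→d24:H3→d25:-→d26:-→d27:H2→d28:-→d29:-→d30:-→d31:-→d32:H1  best=H1
  del 88.151.124.224/28 (clear depth 28)
  + 88.151.124.0/23 (H1) depth=23
  + 36.254.0.0/15 (H2) depth=15
  ? 88.151.4.225  path d0:H0→d1:-→d2:-→d3:-→d4:H2→d5:-→d6:-→d7:-→d8:H3→d9:-→d10:-→d11:-→d12:-→d13:-→d14:-→d15:-→d16:H1→d17:-  best=H1
  ? 88.0.21.186  path d0:H0→d1:-→d2:-→d3:-→d4:H2→d5:-→d6:-→d7:-→d8:H3  best=H3
  + 233.40.227.0/24 (H2) depth=24
  ? 36.255.236.32  path d0:H0→d1:-→d2:-→d3:-→d4:-→d5:-→d6:-→d7:-→d8:-→d9:-→d10:-→d11:-→d12:H5→d13:-→d14:-→d15:H2→d16:-→d17:-→d18:-→d19:-→d20:-→d21:-→d22:-→d23:-→d24:H3→d25:-→d26:-→d27:H2→d28:-  best=H2
  del 233.40.227.0/24 (clear depth 24)
  ? 91.231.243.173  path d0:H0→d1:-→d2:-→d3:-→d4:H2→d5:-→d6:-  best=H2
  + 36.0.0.0/8 (H0) depth=8
  del 36.255.236.42/32 (clear depth 32)
  + 233.40.227.0/24 (H1) depth=24
  + 88.151.124.230/32 (H0) depth=32

== LOOKUPS ==
["H0","H0","H5","H2","H2","H3","H1","H2","H1","H1","H3","H2","H2"]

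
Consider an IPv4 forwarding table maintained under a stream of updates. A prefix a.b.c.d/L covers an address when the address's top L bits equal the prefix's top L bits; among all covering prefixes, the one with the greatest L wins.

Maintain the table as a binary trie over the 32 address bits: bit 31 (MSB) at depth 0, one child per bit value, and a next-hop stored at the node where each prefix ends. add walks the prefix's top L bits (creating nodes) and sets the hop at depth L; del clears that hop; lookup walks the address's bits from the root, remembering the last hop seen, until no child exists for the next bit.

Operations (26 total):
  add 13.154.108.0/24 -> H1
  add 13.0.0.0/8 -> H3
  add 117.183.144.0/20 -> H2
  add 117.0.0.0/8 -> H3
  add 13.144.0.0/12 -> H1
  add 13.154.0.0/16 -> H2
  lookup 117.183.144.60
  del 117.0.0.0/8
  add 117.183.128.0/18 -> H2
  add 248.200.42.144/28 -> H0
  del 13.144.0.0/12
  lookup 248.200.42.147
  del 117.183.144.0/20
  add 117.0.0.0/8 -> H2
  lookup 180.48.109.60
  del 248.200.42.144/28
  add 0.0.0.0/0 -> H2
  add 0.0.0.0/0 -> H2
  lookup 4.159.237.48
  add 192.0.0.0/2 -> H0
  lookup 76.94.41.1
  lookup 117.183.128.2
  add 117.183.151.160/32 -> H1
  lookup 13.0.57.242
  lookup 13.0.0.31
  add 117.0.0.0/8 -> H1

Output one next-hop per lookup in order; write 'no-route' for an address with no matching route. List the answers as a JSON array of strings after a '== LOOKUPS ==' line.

Trace:
  + 13.154.108.0/24 (H1) depth=24
  + 13.0.0.0/8 (H3) depth=8
  + 117.183.144.0/20 (H2) depth=20
  + 117.0.0.0/8 (H3) depth=8
  + 13.144.0.0/12 (H1) depth=12
  + 13.154.0.0/16 (H2) depth=16
  lookup 117.183.144.60: bits 01110101101101111001 walk d0:-→d1:-→d2:-→d3:-→d4:-→d5:-→d6:-→d7:-→d8:H3→d9:-→d10:-→d11:-→d12:-→d13:-→d14:-→d15:-→d16:-→d17:-→d18:-→d19:-→d20:H2 -> H2
  - 117.0.0.0/8 clear@8
  + 117.183.128.0/18 (H2) depth=18
  + 248.200.42.144/28 (H0) depth=28
  - 13.144.0.0/12 clear@12
  lookup 248.200.42.147: bits 1111100011001000001010101001 walk d0:-→d1:-→d2:-→d3:-→d4:-→d5:-→d6:-→d7:-→d8:-→d9:-→d10:-→d11:-→d12:-→d13:-→d14:-→d15:-→d16:-→d17:-→d18:-→d19:-→d20:-→d21:-→d22:-→d23:-→d24:-→d25:-→d26:-→d27:-→d28:H0 -> H0
  - 117.183.144.0/20 clear@20
  + 117.0.0.0/8 (H2) depth=8
  lookup 180.48.109.60: bits 1 walk d0:-→d1:- -> no-route
  - 248.200.42.144/28 clear@28
  + 0.0.0.0/0 (H2) depth=0
  + 0.0.0.0/0 (H2) depth=0
  lookup 4.159.237.48: bits 0000 walk d0:H2→d1:-→d2:-→d3:-→d4:- -> H2
  + 192.0.0.0/2 (H0) depth=2
  lookup 76.94.41.1: bits 01 walk d0:H2→d1:-→d2:- -> H2
  lookup 117.183.128.2: bits 0111010110110111100 walk d0:H2→d1:-→d2:-→d3:-→d4:-→d5:-→d6:-→d7:-→d8:H2→d9:-→d10:-→d11:-→d12:-→d13:-→d14:-→d15:-→d16:-→d17:-→d18:H2→d19:- -> H2
  + 117.183.151.160/32 (H1) depth=32
  lookup 13.0.57.242: bits 00001101 walk d0:H2→d1:-→d2:-→d3:-→d4:-→d5:-→d6:-→d7:-→d8:H3 -> H3
  lookup 13.0.0.31: bits 00001101 walk d0:H2→d1:-→d2:-→d3:-→d4:-→d5:-→d6:-→d7:-→d8:H3 -> H3
  + 117.0.0.0/8 (H1) depth=8

== LOOKUPS ==
["H2","H0","no-route","H2","H2","H2","H3","H3"]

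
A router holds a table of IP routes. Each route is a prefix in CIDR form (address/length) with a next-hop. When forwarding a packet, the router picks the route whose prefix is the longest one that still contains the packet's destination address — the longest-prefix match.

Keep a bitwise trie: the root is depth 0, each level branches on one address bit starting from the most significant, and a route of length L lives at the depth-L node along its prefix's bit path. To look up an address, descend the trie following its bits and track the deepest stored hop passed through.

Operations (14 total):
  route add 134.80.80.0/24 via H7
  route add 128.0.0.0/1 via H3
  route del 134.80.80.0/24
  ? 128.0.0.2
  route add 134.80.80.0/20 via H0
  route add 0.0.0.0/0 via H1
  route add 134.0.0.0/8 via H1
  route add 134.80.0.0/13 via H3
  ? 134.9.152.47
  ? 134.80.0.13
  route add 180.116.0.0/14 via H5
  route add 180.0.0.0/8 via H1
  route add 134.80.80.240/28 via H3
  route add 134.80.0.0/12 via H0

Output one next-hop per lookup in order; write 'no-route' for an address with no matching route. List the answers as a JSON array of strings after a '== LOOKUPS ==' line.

Process each operation:
  add 134.80.80.0/24 -> H7 at depth 24
  add 128.0.0.0/1 -> H3 at depth 1
  - 134.80.80.0/24 clear@24
  ? 128.0.0.2  path d0:-→d1:H3→d2:-→d3:-→d4:-→d5:-  best=H3
  add 134.80.80.0/20 -> H0 at depth 20
  add 0.0.0.0/0 -> H1 at depth 0
  add 134.0.0.0/8 -> H1 at depth 8
  add 134.80.0.0/13 -> H3 at depth 13
  ? 134.9.152.47  path d0:H1→d1:H3→d2:-→d3:-→d4:-→d5:-→d6:-→d7:-→d8:H1→d9:-  best=H1
  ? 134.80.0.13  path d0:H1→d1:H3→d2:-→d3:-→d4:-→d5:-→d6:-→d7:-→d8:H1→d9:-→d10:-→d11:-→d12:-→d13:H3→d14:-→d15:-→d16:-→d17:-  best=H3
  add 180.116.0.0/14 -> H5 at depth 14
  add 180.0.0.0/8 -> H1 at depth 8
  add 134.80.80.240/28 -> H3 at depth 28
  add 134.80.0.0/12 -> H0 at depth 12

== LOOKUPS ==
["H3","H1","H3"]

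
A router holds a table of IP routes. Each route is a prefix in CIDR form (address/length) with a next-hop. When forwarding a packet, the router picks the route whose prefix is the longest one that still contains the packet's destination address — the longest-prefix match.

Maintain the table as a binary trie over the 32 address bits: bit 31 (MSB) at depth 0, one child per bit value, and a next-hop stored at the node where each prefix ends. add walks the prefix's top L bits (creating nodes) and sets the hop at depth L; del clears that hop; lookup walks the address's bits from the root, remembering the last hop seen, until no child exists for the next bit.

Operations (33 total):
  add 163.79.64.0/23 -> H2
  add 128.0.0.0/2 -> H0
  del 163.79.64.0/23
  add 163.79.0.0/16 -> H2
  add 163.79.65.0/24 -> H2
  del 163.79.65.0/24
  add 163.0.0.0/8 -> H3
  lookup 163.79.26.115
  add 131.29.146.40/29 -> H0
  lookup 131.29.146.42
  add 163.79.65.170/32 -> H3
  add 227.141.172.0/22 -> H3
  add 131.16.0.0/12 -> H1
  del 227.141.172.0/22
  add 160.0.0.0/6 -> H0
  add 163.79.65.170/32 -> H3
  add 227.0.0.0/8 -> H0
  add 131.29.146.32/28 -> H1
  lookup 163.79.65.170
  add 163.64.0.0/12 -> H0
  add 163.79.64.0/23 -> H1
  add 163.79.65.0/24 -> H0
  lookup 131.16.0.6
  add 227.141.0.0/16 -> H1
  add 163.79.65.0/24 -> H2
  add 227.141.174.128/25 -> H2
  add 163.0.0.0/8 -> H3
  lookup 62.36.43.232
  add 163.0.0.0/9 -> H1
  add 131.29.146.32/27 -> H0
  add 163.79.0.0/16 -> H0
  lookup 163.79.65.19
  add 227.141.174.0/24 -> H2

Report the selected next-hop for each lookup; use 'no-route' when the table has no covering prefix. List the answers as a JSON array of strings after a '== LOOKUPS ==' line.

Process each operation:
  + 163.79.64.0/23 (H2) depth=23
  + 128.0.0.0/2 (H0) depth=2
  - 163.79.64.0/23 clear@23
  + 163.79.0.0/16 (H2) depth=16
  + 163.79.65.0/24 (H2) depth=24
  - 163.79.65.0/24 clear@24
  + 163.0.0.0/8 (H3) depth=8
  lookup 163.79.26.115: bits 10100011010011110 walk d0:-→d1:-→d2:H0→d3:-→d4:-→d5:-→d6:-→d7:-→d8:H3→d9:-→d10:-→d11:-→d12:-→d13:-→d14:-→d15:-→d16:H2→d17:- -> H2
  + 131.29.146.40/29 (H0) depth=29
  lookup 131.29.146.42: bits 10000011000111011001001000101 walk d0:-→d1:-→d2:H0→d3:-→d4:-→d5:-→d6:-→d7:-→d8:-→d9:-→d10:-→d11:-→d12:-→d13:-→d14:-→d15:-→d16:-→d17:-→d18:-→d19:-→d20:-→d21:-→d22:-→d23:-→d24:-→d25:-→d26:-→d27:-→d28:-→d29:H0 -> H0
  + 163.79.65.170/32 (H3) depth=32
  + 227.141.172.0/22 (H3) depth=22
  + 131.16.0.0/12 (H1) depth=12
  - 227.141.172.0/22 clear@22
  + 160.0.0.0/6 (H0) depth=6
  + 163.79.65.170/32 (H3) depth=32
  + 227.0.0.0/8 (H0) depth=8
  + 131.29.146.32/28 (H1) depth=28
  lookup 163.79.65.170: bits 10100011010011110100000110101010 walk d0:-→d1:-→d2:H0→d3:-→d4:-→d5:-→d6:H0→d7:-→d8:H3→d9:-→d10:-→d11:-→d12:-→d13:-→d14:-→d15:-→d16:H2→d17:-→d18:-→d19:-→d20:-→d21:-→d22:-→d23:-→d24:-→d25:-→d26:-→d27:-→d28:-→d29:-→d30:-→d31:-→d32:H3 -> H3
  + 163.64.0.0/12 (H0) depth=12
  + 163.79.64.0/23 (H1) depth=23
  + 163.79.65.0/24 (H0) depth=24
  lookup 131.16.0.6: bits 100000110001 walk d0:-→d1:-→d2:H0→d3:-→d4:-→d5:-→d6:-→d7:-→d8:-→d9:-→d10:-→d11:-→d12:H1 -> H1
  + 227.141.0.0/16 (H1) depth=16
  + 163.79.65.0/24 (H2) depth=24
  + 227.141.174.128/25 (H2) depth=25
  + 163.0.0.0/8 (H3) depth=8
  lookup 62.36.43.232: bits ε walk d0:- -> no-route
  + 163.0.0.0/9 (H1) depth=9
  + 131.29.146.32/27 (H0) depth=27
  + 163.79.0.0/16 (H0) depth=16
  lookup 163.79.65.19: bits 101000110100111101000001 walk d0:-→d1:-→d2:H0→d3:-→d4:-→d5:-→d6:H0→d7:-→d8:H3→d9:H1→d10:-→d11:-→d12:H0→d13:-→d14:-→d15:-→d16:H0→d17:-→d18:-→d19:-→d20:-→d21:-→d22:-→d23:H1→d24:H2 -> H2
  + 227.141.174.0/24 (H2) depth=24

== LOOKUPS ==
["H2","H0","H3","H1","no-route","H2"]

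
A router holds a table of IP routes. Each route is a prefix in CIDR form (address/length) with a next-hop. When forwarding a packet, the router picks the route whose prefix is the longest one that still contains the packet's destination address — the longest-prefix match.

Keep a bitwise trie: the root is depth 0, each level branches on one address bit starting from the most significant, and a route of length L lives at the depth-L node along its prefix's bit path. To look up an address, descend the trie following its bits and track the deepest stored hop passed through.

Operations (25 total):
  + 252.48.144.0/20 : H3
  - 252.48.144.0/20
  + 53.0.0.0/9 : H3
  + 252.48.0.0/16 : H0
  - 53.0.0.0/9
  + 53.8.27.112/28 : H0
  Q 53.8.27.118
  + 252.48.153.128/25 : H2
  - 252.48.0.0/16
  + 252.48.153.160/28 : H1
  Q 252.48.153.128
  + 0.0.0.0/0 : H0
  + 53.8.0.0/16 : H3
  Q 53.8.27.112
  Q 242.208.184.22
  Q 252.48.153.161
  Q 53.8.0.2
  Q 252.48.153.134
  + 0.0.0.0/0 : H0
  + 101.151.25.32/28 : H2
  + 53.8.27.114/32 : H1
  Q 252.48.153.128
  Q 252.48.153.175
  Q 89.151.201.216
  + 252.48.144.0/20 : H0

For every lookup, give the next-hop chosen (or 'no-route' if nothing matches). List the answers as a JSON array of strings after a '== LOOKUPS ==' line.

Process each operation:
  + 252.48.144.0/20 (H3) depth=20
  del 252.48.144.0/20 (clear depth 20)
  + 53.0.0.0/9 (H3) depth=9
  + 252.48.0.0/16 (H0) depth=16
  del 53.0.0.0/9 (clear depth 9)
  + 53.8.27.112/28 (H0) depth=28
  Q 53.8.27.118: descend 0011010100001000000110110111 ; hops seen [H0] ; pick H0
  + 252.48.153.128/25 (H2) depth=25
  del 252.48.0.0/16 (clear depth 16)
  + 252.48.153.160/28 (H1) depth=28
  Q 252.48.153.128: descend 11111100001100001001100110 ; hops seen [H2] ; pick H2
  + 0.0.0.0/0 (H0) depth=0
  + 53.8.0.0/16 (H3) depth=16
  Q 53.8.27.112: descend 0011010100001000000110110111 ; hops seen [H0,H3,H0] ; pick H0
  Q 242.208.184.22: descend 1111 ; hops seen [H0] ; pick H0
  Q 252.48.153.161: descend 1111110000110000100110011010 ; hops seen [H0,H2,H1] ; pick H1
  Q 53.8.0.2: descend 0011010100001000000 ; hops seen [H0,H3] ; pick H3
  Q 252.48.153.134: descend 11111100001100001001100110 ; hops seen [H0,H2] ; pick H2
  + 0.0.0.0/0 (H0) depth=0
  + 101.151.25.32/28 (H2) depth=28
  + 53.8.27.114/32 (H1) depth=32
  Q 252.48.153.128: descend 11111100001100001001100110 ; hops seen [H0,H2] ; pick H2
  Q 252.48.153.175: descend 1111110000110000100110011010 ; hops seen [H0,H2,H1] ; pick H1
  Q 89.151.201.216: descend 01 ; hops seen [H0] ; pick H0
  + 252.48.144.0/20 (H0) depth=20

== LOOKUPS ==
["H0","H2","H0","H0","H1","H3","H2","H2","H1","H0"]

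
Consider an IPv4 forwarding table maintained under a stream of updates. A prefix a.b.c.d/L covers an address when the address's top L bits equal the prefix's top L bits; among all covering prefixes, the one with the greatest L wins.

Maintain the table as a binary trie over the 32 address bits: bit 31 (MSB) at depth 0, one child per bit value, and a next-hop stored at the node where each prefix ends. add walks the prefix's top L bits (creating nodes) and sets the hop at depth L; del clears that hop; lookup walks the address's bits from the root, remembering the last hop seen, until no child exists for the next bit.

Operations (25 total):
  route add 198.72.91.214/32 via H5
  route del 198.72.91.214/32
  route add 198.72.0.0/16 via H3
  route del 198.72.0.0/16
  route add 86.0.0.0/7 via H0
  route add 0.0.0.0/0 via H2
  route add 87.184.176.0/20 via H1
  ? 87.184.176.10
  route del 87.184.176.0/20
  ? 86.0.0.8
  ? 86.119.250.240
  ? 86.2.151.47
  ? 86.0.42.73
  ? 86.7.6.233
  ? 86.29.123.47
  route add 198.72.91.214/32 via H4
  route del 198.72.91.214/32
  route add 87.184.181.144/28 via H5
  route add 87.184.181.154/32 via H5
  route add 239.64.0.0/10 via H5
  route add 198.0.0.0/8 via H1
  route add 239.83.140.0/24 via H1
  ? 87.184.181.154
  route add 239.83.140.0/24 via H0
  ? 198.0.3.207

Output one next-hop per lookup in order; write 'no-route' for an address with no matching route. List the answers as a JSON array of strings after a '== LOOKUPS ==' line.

Apply in order:
  add 198.72.91.214/32 -> H5 at depth 32
  del 198.72.91.214/32 (clear depth 32)
  add 198.72.0.0/16 -> H3 at depth 16
  del 198.72.0.0/16 (clear depth 16)
  add 86.0.0.0/7 -> H0 at depth 7
  add 0.0.0.0/0 -> H2 at depth 0
  add 87.184.176.0/20 -> H1 at depth 20
  lookup 87.184.176.10: bits 01010111101110001011 walk d0:H2→d1:-→d2:-→d3:-→d4:-→d5:-→d6:-→d7:H0→d8:-→d9:-→d10:-→d11:-→d12:-→d13:-→d14:-→d15:-→d16:-→d17:-→d18:-→d19:-→d20:H1 -> H1
  del 87.184.176.0/20 (clear depth 20)
  lookup 86.0.0.8: bits 0101011 walk d0:H2→d1:-→d2:-→d3:-→d4:-→d5:-→d6:-→d7:H0 -> H0
  lookup 86.119.250.240: bits 0101011 walk d0:H2→d1:-→d2:-→d3:-→d4:-→d5:-→d6:-→d7:H0 -> H0
  lookup 86.2.151.47: bits 0101011 walk d0:H2→d1:-→d2:-→d3:-→d4:-→d5:-→d6:-→d7:H0 -> H0
  lookup 86.0.42.73: bits 0101011 walk d0:H2→d1:-→d2:-→d3:-→d4:-→d5:-→d6:-→d7:H0 -> H0
  lookup 86.7.6.233: bits 0101011 walk d0:H2→d1:-→d2:-→d3:-→d4:-→d5:-→d6:-→d7:H0 -> H0
  lookup 86.29.123.47: bits 0101011 walk d0:H2→d1:-→d2:-→d3:-→d4:-→d5:-→d6:-→d7:H0 -> H0
  add 198.72.91.214/32 -> H4 at depth 32
  del 198.72.91.214/32 (clear depth 32)
  add 87.184.181.144/28 -> H5 at depth 28
  add 87.184.181.154/32 -> H5 at depth 32
  add 239.64.0.0/10 -> H5 at depth 10
  add 198.0.0.0/8 -> H1 at depth 8
  add 239.83.140.0/24 -> H1 at depth 24
  lookup 87.184.181.154: bits 01010111101110001011010110011010 walk d0:H2→d1:-→d2:-→d3:-→d4:-→d5:-→d6:-→d7:H0→d8:-→d9:-→d10:-→d11:-→d12:-→d13:-→d14:-→d15:-→d16:-→d17:-→d18:-→d19:-→d20:-→d21:-→d22:-→d23:-→d24:-→d25:-→d26:-→d27:-→d28:H5→d29:-→d30:-→d31:-→d32:H5 -> H5
  add 239.83.140.0/24 -> H0 at depth 24
  lookup 198.0.3.207: bits 110001100 walk d0:H2→d1:-→d2:-→d3:-→d4:-→d5:-→d6:-→d7:-→d8:H1→d9:- -> H1

== LOOKUPS ==
["H1","H0","H0","H0","H0","H0","H0","H5","H1"]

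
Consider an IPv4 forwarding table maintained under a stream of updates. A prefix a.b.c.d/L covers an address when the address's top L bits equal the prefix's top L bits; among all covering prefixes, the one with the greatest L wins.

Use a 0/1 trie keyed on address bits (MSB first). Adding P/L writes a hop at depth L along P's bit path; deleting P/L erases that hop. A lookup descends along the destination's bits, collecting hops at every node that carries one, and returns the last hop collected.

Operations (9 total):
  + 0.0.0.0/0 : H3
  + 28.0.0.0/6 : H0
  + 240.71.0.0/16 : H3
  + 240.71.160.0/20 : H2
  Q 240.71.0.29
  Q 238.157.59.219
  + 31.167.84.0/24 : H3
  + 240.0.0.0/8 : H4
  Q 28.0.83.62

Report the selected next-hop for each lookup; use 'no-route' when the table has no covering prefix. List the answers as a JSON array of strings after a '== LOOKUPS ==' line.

Process each operation:
  + 0.0.0.0/0 (H3) depth=0
  + 28.0.0.0/6 (H0) depth=6
  + 240.71.0.0/16 (H3) depth=16
  + 240.71.160.0/20 (H2) depth=20
  Q 240.71.0.29: descend 1111000001000111 ; hops seen [H3,H3] ; pick H3
  Q 238.157.59.219: descend 111 ; hops seen [H3] ; pick H3
  + 31.167.84.0/24 (H3) depth=24
  + 240.0.0.0/8 (H4) depth=8
  Q 28.0.83.62: descend 000111 ; hops seen [H3,H0] ; pick H0

== LOOKUPS ==
["H3","H3","H0"]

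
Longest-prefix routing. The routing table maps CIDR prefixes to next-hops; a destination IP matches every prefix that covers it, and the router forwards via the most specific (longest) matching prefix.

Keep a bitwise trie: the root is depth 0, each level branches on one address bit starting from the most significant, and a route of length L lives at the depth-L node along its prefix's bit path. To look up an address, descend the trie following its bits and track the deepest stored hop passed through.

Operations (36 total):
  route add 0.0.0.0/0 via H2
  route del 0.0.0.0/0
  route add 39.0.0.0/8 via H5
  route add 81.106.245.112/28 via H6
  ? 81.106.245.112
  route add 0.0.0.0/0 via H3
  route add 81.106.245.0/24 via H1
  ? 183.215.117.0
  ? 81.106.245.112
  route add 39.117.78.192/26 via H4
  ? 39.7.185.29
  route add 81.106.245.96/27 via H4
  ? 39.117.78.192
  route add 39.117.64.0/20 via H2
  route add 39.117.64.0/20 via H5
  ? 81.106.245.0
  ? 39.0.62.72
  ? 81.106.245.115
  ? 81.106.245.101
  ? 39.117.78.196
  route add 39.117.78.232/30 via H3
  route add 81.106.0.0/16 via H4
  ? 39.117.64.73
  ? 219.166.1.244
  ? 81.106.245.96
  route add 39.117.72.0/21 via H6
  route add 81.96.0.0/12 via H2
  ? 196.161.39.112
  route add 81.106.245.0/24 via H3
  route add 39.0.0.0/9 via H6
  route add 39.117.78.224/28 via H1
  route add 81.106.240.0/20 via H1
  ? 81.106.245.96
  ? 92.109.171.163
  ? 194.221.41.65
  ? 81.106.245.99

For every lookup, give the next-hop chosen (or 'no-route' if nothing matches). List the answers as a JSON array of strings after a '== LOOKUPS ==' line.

Apply in order:
  + 0.0.0.0/0 (H2) depth=0
  - 0.0.0.0/0 clear@0
  + 39.0.0.0/8 (H5) depth=8
  + 81.106.245.112/28 (H6) depth=28
  ? 81.106.245.112  path d0:-→d1:-→d2:-→d3:-→d4:-→d5:-→d6:-→d7:-→d8:-→d9:-→d10:-→d11:-→d12:-→d13:-→d14:-→d15:-→d16:-→d17:-→d18:-→d19:-→d20:-→d21:-→d22:-→d23:-→d24:-→d25:-→d26:-→d27:-→d28:H6  best=H6
  + 0.0.0.0/0 (H3) depth=0
  + 81.106.245.0/24 (H1) depth=24
  ? 183.215.117.0  path d0:H3  best=H3
  ? 81.106.245.112  path d0:H3→d1:-→d2:-→d3:-→d4:-→d5:-→d6:-→d7:-→d8:-→d9:-→d10:-→d11:-→d12:-→d13:-→d14:-→d15:-→d16:-→d17:-→d18:-→d19:-→d20:-→d21:-→d22:-→d23:-→d24:H1→d25:-→d26:-→d27:-→d28:H6  best=H6
  + 39.117.78.192/26 (H4) depth=26
  ? 39.7.185.29  path d0:H3→d1:-→d2:-→d3:-→d4:-→d5:-→d6:-→d7:-→d8:H5→d9:-  best=H5
  + 81.106.245.96/27 (H4) depth=27
  ? 39.117.78.192  path d0:H3→d1:-→d2:-→d3:-→d4:-→d5:-→d6:-→d7:-→d8:H5→d9:-→d10:-→d11:-→d12:-→d13:-→d14:-→d15:-→d16:-→d17:-→d18:-→d19:-→d20:-→d21:-→d22:-→d23:-→d24:-→d25:-→d26:H4  best=H4
  + 39.117.64.0/20 (H2) depth=20
  + 39.117.64.0/20 (H5) depth=20
  ? 81.106.245.0  path d0:H3→d1:-→d2:-→d3:-→d4:-→d5:-→d6:-→d7:-→d8:-→d9:-→d10:-→d11:-→d12:-→d13:-→d14:-→d15:-→d16:-→d17:-→d18:-→d19:-→d20:-→d21:-→d22:-→d23:-→d24:H1→d25:-  best=H1
  ? 39.0.62.72  path d0:H3→d1:-→d2:-→d3:-→d4:-→d5:-→d6:-→d7:-→d8:H5→d9:-  best=H5
  ? 81.106.245.115  path d0:H3→d1:-→d2:-→d3:-→d4:-→d5:-→d6:-→d7:-→d8:-→d9:-→d10:-→d11:-→d12:-→d13:-→d14:-→d15:-→d16:-→d17:-→d18:-→d19:-→d20:-→d21:-→d22:-→d23:-→d24:H1→d25:-→d26:-→d27:H4→d28:H6  best=H6
  ? 81.106.245.101  path d0:H3→d1:-→d2:-→d3:-→d4:-→d5:-→d6:-→d7:-→d8:-→d9:-→d10:-→d11:-→d12:-→d13:-→d14:-→d15:-→d16:-→d17:-→d18:-→d19:-→d20:-→d21:-→d22:-→d23:-→d24:H1→d25:-→d26:-→d27:H4  best=H4
  ? 39.117.78.196  path d0:H3→d1:-→d2:-→d3:-→d4:-→d5:-→d6:-→d7:-→d8:H5→d9:-→d10:-→d11:-→d12:-→d13:-→d14:-→d15:-→d16:-→d17:-→d18:-→d19:-→d20:H5→d21:-→d22:-→d23:-→d24:-→d25:-→d26:H4  best=H4
  + 39.117.78.232/30 (H3) depth=30
  + 81.106.0.0/16 (H4) depth=16
  ? 39.117.64.73  path d0:H3→d1:-→d2:-→d3:-→d4:-→d5:-→d6:-→d7:-→d8:H5→d9:-→d10:-→d11:-→d12:-→d13:-→d14:-→d15:-→d16:-→d17:-→d18:-→d19:-→d20:H5  best=H5
  ? 219.166.1.244  path d0:H3  best=H3
  ? 81.106.245.96  path d0:H3→d1:-→d2:-→d3:-→d4:-→d5:-→d6:-→d7:-→d8:-→d9:-→d10:-→d11:-→d12:-→d13:-→d14:-→d15:-→d16:H4→d17:-→d18:-→d19:-→d20:-→d21:-→d22:-→d23:-→d24:H1→d25:-→d26:-→d27:H4  best=H4
  + 39.117.72.0/21 (H6) depth=21
  + 81.96.0.0/12 (H2) depth=12
  ? 196.161.39.112  path d0:H3  best=H3
  + 81.106.245.0/24 (H3) depth=24
  + 39.0.0.0/9 (H6) depth=9
  + 39.117.78.224/28 (H1) depth=28
  + 81.106.240.0/20 (H1) depth=20
  ? 81.106.245.96  path d0:H3→d1:-→d2:-→d3:-→d4:-→d5:-→d6:-→d7:-→d8:-→d9:-→d10:-→d11:-→d12:H2→d13:-→d14:-→d15:-→d16:H4→d17:-→d18:-→d19:-→d20:H1→d21:-→d22:-→d23:-→d24:H3→d25:-→d26:-→d27:H4  best=H4
  ? 92.109.171.163  path d0:H3→d1:-→d2:-→d3:-→d4:-  best=H3
  ? 194.221.41.65  path d0:H3  best=H3
  ? 81.106.245.99  path d0:H3→d1:-→d2:-→d3:-→d4:-→d5:-→d6:-→d7:-→d8:-→d9:-→d10:-→d11:-→d12:H2→d13:-→d14:-→d15:-→d16:H4→d17:-→d18:-→d19:-→d20:H1→d21:-→d22:-→d23:-→d24:H3→d25:-→d26:-→d27:H4  best=H4

== LOOKUPS ==
["H6","H3","H6","H5","H4","H1","H5","H6","H4","H4","H5","H3","H4","H3","H4","H3","H3","H4"]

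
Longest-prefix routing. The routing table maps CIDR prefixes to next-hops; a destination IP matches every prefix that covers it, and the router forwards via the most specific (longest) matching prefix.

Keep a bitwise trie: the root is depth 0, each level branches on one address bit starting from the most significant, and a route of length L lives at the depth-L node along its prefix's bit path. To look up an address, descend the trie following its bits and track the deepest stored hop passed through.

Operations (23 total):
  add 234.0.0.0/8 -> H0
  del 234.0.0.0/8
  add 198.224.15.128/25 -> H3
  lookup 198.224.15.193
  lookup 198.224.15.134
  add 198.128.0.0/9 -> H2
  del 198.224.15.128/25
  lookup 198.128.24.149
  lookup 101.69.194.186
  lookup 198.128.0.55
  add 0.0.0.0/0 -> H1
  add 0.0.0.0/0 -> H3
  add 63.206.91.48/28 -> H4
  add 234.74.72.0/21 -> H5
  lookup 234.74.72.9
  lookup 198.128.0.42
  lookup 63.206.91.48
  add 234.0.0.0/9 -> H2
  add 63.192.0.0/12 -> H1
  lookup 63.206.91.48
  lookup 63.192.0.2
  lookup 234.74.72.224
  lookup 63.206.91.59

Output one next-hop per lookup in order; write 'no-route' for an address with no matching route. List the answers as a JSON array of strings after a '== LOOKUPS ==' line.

Trace:
  add 234.0.0.0/8 -> H0 at depth 8
  - 234.0.0.0/8 clear@8
  add 198.224.15.128/25 -> H3 at depth 25
  ? 198.224.15.193  path d0:-→d1:-→d2:-→d3:-→d4:-→d5:-→d6:-→d7:-→d8:-→d9:-→d10:-→d11:-→d12:-→d13:-→d14:-→d15:-→d16:-→d17:-→d18:-→d19:-→d20:-→d21:-→d22:-→d23:-→d24:-→d25:H3  best=H3
  ? 198.224.15.134  path d0:-→d1:-→d2:-→d3:-→d4:-→d5:-→d6:-→d7:-→d8:-→d9:-→d10:-→d11:-→d12:-→d13:-→d14:-→d15:-→d16:-→d17:-→d18:-→d19:-→d20:-→d21:-→d22:-→d23:-→d24:-→d25:H3  best=H3
  add 198.128.0.0/9 -> H2 at depth 9
  - 198.224.15.128/25 clear@25
  ? 198.128.24.149  path d0:-→d1:-→d2:-→d3:-→d4:-→d5:-→d6:-→d7:-→d8:-→d9:H2  best=H2
  ? 101.69.194.186  path d0:-  best=no-route
  ? 198.128.0.55  path d0:-→d1:-→d2:-→d3:-→d4:-→d5:-→d6:-→d7:-→d8:-→d9:H2  best=H2
  add 0.0.0.0/0 -> H1 at depth 0
  add 0.0.0.0/0 -> H3 at depth 0
  add 63.206.91.48/28 -> H4 at depth 28
  add 234.74.72.0/21 -> H5 at depth 21
  ? 234.74.72.9  path d0:H3→d1:-→d2:-→d3:-→d4:-→d5:-→d6:-→d7:-→d8:-→d9:-→d10:-→d11:-→d12:-→d13:-→d14:-→d15:-→d16:-→d17:-→d18:-→d19:-→d20:-→d21:H5  best=H5
  ? 198.128.0.42  path d0:H3→d1:-→d2:-→d3:-→d4:-→d5:-→d6:-→d7:-→d8:-→d9:H2  best=H2
  ? 63.206.91.48  path d0:H3→d1:-→d2:-→d3:-→d4:-→d5:-→d6:-→d7:-→d8:-→d9:-→d10:-→d11:-→d12:-→d13:-→d14:-→d15:-→d16:-→d17:-→d18:-→d19:-→d20:-→d21:-→d22:-→d23:-→d24:-→d25:-→d26:-→d27:-→d28:H4  best=H4
  add 234.0.0.0/9 -> H2 at depth 9
  add 63.192.0.0/12 -> H1 at depth 12
  ? 63.206.91.48  path d0:H3→d1:-→d2:-→d3:-→d4:-→d5:-→d6:-→d7:-→d8:-→d9:-→d10:-→d11:-→d12:H1→d13:-→d14:-→d15:-→d16:-→d17:-→d18:-→d19:-→d20:-→d21:-→d22:-→d23:-→d24:-→d25:-→d26:-→d27:-→d28:H4  best=H4
  ? 63.192.0.2  path d0:H3→d1:-→d2:-→d3:-→d4:-→d5:-→d6:-→d7:-→d8:-→d9:-→d10:-→d11:-→d12:H1  best=H1
  ? 234.74.72.224  path d0:H3→d1:-→d2:-→d3:-→d4:-→d5:-→d6:-→d7:-→d8:-→d9:H2→d10:-→d11:-→d12:-→d13:-→d14:-→d15:-→d16:-→d17:-→d18:-→d19:-→d20:-→d21:H5  best=H5
  ? 63.206.91.59  path d0:H3→d1:-→d2:-→d3:-→d4:-→d5:-→d6:-→d7:-→d8:-→d9:-→d10:-→d11:-→d12:H1→d13:-→d14:-→d15:-→d16:-→d17:-→d18:-→d19:-→d20:-→d21:-→d22:-→d23:-→d24:-→d25:-→d26:-→d27:-→d28:H4  best=H4

== LOOKUPS ==
["H3","H3","H2","no-route","H2","H5","H2","H4","H4","H1","H5","H4"]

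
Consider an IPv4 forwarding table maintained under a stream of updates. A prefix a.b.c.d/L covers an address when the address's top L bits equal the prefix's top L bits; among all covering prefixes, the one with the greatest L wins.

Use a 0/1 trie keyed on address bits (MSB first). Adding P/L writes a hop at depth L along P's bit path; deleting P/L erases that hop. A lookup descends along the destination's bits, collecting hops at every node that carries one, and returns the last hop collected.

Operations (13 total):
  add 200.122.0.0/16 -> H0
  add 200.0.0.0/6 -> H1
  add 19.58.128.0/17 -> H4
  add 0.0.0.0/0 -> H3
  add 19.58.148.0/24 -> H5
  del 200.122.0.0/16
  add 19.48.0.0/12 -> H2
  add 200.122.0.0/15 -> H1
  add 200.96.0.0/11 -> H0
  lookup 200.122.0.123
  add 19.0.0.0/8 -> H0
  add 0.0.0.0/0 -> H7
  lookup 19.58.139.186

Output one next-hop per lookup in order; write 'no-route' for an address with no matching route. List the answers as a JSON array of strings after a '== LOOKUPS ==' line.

Apply in order:
  + 200.122.0.0/16 (H0) depth=16
  + 200.0.0.0/6 (H1) depth=6
  + 19.58.128.0/17 (H4) depth=17
  + 0.0.0.0/0 (H3) depth=0
  + 19.58.148.0/24 (H5) depth=24
  - 200.122.0.0/16 clear@16
  + 19.48.0.0/12 (H2) depth=12
  + 200.122.0.0/15 (H1) depth=15
  + 200.96.0.0/11 (H0) depth=11
  ? 200.122.0.123  path d0:H3→d1:-→d2:-→d3:-→d4:-→d5:-→d6:H1→d7:-→d8:-→d9:-→d10:-→d11:H0→d12:-→d13:-→d14:-→d15:H1→d16:-  best=H1
  + 19.0.0.0/8 (H0) depth=8
  + 0.0.0.0/0 (H7) depth=0
  ? 19.58.139.186  path d0:H7→d1:-→d2:-→d3:-→d4:-→d5:-→d6:-→d7:-→d8:H0→d9:-→d10:-→d11:-→d12:H2→d13:-→d14:-→d15:-→d16:-→d17:H4→d18:-→d19:-  best=H4

== LOOKUPS ==
["H1","H4"]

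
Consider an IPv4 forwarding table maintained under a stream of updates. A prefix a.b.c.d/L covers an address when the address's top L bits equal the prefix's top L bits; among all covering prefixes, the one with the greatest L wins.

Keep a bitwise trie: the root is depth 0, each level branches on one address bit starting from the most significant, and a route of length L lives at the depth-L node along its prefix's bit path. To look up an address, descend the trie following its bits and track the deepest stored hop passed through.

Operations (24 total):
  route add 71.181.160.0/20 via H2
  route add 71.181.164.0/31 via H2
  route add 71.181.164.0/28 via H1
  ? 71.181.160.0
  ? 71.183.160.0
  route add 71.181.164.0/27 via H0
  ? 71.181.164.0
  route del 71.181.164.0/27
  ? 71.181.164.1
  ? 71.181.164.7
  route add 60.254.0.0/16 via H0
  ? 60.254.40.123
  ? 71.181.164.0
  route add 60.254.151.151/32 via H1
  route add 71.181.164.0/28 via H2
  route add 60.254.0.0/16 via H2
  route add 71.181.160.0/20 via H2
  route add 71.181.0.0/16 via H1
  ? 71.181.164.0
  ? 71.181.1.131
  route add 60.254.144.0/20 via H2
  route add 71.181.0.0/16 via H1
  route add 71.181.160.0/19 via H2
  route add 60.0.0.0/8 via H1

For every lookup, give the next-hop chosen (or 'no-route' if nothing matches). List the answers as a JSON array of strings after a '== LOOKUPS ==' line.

Process each operation:
  add 71.181.160.0/20 -> H2 at depth 20
  add 71.181.164.0/31 -> H2 at depth 31
  add 71.181.164.0/28 -> H1 at depth 28
  lookup 71.181.160.0: bits 010001111011010110100 walk d0:-→d1:-→d2:-→d3:-→d4:-→d5:-→d6:-→d7:-→d8:-→d9:-→d10:-→d11:-→d12:-→d13:-→d14:-→d15:-→d16:-→d17:-→d18:-→d19:-→d20:H2→d21:- -> H2
  lookup 71.183.160.0: bits 01000111101101 walk d0:-→d1:-→d2:-→d3:-→d4:-→d5:-→d6:-→d7:-→d8:-→d9:-→d10:-→d11:-→d12:-→d13:-→d14:- -> no-route
  add 71.181.164.0/27 -> H0 at depth 27
  lookup 71.181.164.0: bits 0100011110110101101001000000000 walk d0:-→d1:-→d2:-→d3:-→d4:-→d5:-→d6:-→d7:-→d8:-→d9:-→d10:-→d11:-→d12:-→d13:-→d14:-→d15:-→d16:-→d17:-→d18:-→d19:-→d20:H2→d21:-→d22:-→d23:-→d24:-→d25:-→d26:-→d27:H0→d28:H1→d29:-→d30:-→d31:H2 -> H2
  del 71.181.164.0/27 (clear depth 27)
  lookup 71.181.164.1: bits 0100011110110101101001000000000 walk d0:-→d1:-→d2:-→d3:-→d4:-→d5:-→d6:-→d7:-→d8:-→d9:-→d10:-→d11:-→d12:-→d13:-→d14:-→d15:-→d16:-→d17:-→d18:-→d19:-→d20:H2→d21:-→d22:-→d23:-→d24:-→d25:-→d26:-→d27:-→d28:H1→d29:-→d30:-→d31:H2 -> H2
  lookup 71.181.164.7: bits 01000111101101011010010000000 walk d0:-→d1:-→d2:-→d3:-→d4:-→d5:-→d6:-→d7:-→d8:-→d9:-→d10:-→d11:-→d12:-→d13:-→d14:-→d15:-→d16:-→d17:-→d18:-→d19:-→d20:H2→d21:-→d22:-→d23:-→d24:-→d25:-→d26:-→d27:-→d28:H1→d29:- -> H1
  add 60.254.0.0/16 -> H0 at depth 16
  lookup 60.254.40.123: bits 0011110011111110 walk d0:-→d1:-→d2:-→d3:-→d4:-→d5:-→d6:-→d7:-→d8:-→d9:-→d10:-→d11:-→d12:-→d13:-→d14:-→d15:-→d16:H0 -> H0
  lookup 71.181.164.0: bits 0100011110110101101001000000000 walk d0:-→d1:-→d2:-→d3:-→d4:-→d5:-→d6:-→d7:-→d8:-→d9:-→d10:-→d11:-→d12:-→d13:-→d14:-→d15:-→d16:-→d17:-→d18:-→d19:-→d20:H2→d21:-→d22:-→d23:-→d24:-→d25:-→d26:-→d27:-→d28:H1→d29:-→d30:-→d31:H2 -> H2
  add 60.254.151.151/32 -> H1 at depth 32
  add 71.181.164.0/28 -> H2 at depth 28
  add 60.254.0.0/16 -> H2 at depth 16
  add 71.181.160.0/20 -> H2 at depth 20
  add 71.181.0.0/16 -> H1 at depth 16
  lookup 71.181.164.0: bits 0100011110110101101001000000000 walk d0:-→d1:-→d2:-→d3:-→d4:-→d5:-→d6:-→d7:-→d8:-→d9:-→d10:-→d11:-→d12:-→d13:-→d14:-→d15:-→d16:H1→d17:-→d18:-→d19:-→d20:H2→d21:-→d22:-→d23:-→d24:-→d25:-→d26:-→d27:-→d28:H2→d29:-→d30:-→d31:H2 -> H2
  lookup 71.181.1.131: bits 0100011110110101 walk d0:-→d1:-→d2:-→d3:-→d4:-→d5:-→d6:-→d7:-→d8:-→d9:-→d10:-→d11:-→d12:-→d13:-→d14:-→d15:-→d16:H1 -> H1
  add 60.254.144.0/20 -> H2 at depth 20
  add 71.181.0.0/16 -> H1 at depth 16
  add 71.181.160.0/19 -> H2 at depth 19
  add 60.0.0.0/8 -> H1 at depth 8

== LOOKUPS ==
["H2","no-route","H2","H2","H1","H0","H2","H2","H1"]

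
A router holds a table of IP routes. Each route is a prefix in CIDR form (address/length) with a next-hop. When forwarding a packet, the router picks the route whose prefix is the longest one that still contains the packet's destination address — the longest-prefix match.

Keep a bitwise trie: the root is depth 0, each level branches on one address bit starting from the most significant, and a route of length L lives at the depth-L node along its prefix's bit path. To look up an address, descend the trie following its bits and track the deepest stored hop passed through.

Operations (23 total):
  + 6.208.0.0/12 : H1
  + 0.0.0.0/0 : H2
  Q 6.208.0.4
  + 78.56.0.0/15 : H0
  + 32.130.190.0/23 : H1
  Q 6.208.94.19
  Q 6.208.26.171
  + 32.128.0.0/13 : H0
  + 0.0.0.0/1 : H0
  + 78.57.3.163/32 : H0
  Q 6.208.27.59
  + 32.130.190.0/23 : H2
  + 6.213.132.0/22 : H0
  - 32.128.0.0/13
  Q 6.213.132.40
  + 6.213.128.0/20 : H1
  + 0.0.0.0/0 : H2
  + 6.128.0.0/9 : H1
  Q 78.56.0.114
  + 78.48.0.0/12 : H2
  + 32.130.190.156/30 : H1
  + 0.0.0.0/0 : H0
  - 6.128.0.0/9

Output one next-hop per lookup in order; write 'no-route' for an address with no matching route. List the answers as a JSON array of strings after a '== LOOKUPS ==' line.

Process each operation:
  add 6.208.0.0/12 -> H1 at depth 12
  add 0.0.0.0/0 -> H2 at depth 0
  ? 6.208.0.4  path d0:H2→d1:-→d2:-→d3:-→d4:-→d5:-→d6:-→d7:-→d8:-→d9:-→d10:-→d11:-→d12:H1  best=H1
  add 78.56.0.0/15 -> H0 at depth 15
  add 32.130.190.0/23 -> H1 at depth 23
  ? 6.208.94.19  path d0:H2→d1:-→d2:-→d3:-→d4:-→d5:-→d6:-→d7:-→d8:-→d9:-→d10:-→d11:-→d12:H1  best=H1
  ? 6.208.26.171  path d0:H2→d1:-→d2:-→d3:-→d4:-→d5:-→d6:-→d7:-→d8:-→d9:-→d10:-→d11:-→d12:H1  best=H1
  add 32.128.0.0/13 -> H0 at depth 13
  add 0.0.0.0/1 -> H0 at depth 1
  add 78.57.3.163/32 -> H0 at depth 32
  ? 6.208.27.59  path d0:H2→d1:H0→d2:-→d3:-→d4:-→d5:-→d6:-→d7:-→d8:-→d9:-→d10:-→d11:-→d12:H1  best=H1
  add 32.130.190.0/23 -> H2 at depth 23
  add 6.213.132.0/22 -> H0 at depth 22
  - 32.128.0.0/13 clear@13
  ? 6.213.132.40  path d0:H2→d1:H0→d2:-→d3:-→d4:-→d5:-→d6:-→d7:-→d8:-→d9:-→d10:-→d11:-→d12:H1→d13:-→d14:-→d15:-→d16:-→d17:-→d18:-→d19:-→d20:-→d21:-→d22:H0  best=H0
  add 6.213.128.0/20 -> H1 at depth 20
  add 0.0.0.0/0 -> H2 at depth 0
  add 6.128.0.0/9 -> H1 at depth 9
  ? 78.56.0.114  path d0:H2→d1:H0→d2:-→d3:-→d4:-→d5:-→d6:-→d7:-→d8:-→d9:-→d10:-→d11:-→d12:-→d13:-→d14:-→d15:H0  best=H0
  add 78.48.0.0/12 -> H2 at depth 12
  add 32.130.190.156/30 -> H1 at depth 30
  add 0.0.0.0/0 -> H0 at depth 0
  - 6.128.0.0/9 clear@9

== LOOKUPS ==
["H1","H1","H1","H1","H0","H0"]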